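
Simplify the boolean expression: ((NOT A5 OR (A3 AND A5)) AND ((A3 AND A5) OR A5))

By distribution ((E OR v) AND (E OR NOT v) = E):
= (A3 AND A5)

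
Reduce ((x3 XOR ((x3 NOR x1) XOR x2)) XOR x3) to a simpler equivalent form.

By XOR self-cancellation ((E XOR v) XOR v = E):
= ((x3 NOR x1) XOR x2)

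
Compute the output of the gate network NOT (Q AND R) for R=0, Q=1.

Substituting: NOT (1 AND 0)
= 1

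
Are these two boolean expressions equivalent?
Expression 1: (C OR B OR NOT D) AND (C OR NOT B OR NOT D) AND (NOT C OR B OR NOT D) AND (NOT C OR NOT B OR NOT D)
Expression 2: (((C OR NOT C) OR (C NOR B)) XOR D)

Yes, they are equivalent — the two output columns agree on all 8 assignments:
C | B | D | Expression 1 | Expression 2
---------------------------------------
0 | 0 | 0 | 1 | 1
0 | 0 | 1 | 0 | 0
0 | 1 | 0 | 1 | 1
0 | 1 | 1 | 0 | 0
1 | 0 | 0 | 1 | 1
1 | 0 | 1 | 0 | 0
1 | 1 | 0 | 1 | 1
1 | 1 | 1 | 0 | 0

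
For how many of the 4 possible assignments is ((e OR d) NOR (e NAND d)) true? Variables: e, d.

No assignment satisfies the expression.
Count: 0 out of 4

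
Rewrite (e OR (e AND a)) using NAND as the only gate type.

((e NAND e) NAND (((e NAND a) NAND (e NAND a)) NAND ((e NAND a) NAND (e NAND a))))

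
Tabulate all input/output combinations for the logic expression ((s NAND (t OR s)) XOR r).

t | s | r | Output
------------------
0 | 0 | 0 | 1
0 | 0 | 1 | 0
0 | 1 | 0 | 0
0 | 1 | 1 | 1
1 | 0 | 0 | 1
1 | 0 | 1 | 0
1 | 1 | 0 | 0
1 | 1 | 1 | 1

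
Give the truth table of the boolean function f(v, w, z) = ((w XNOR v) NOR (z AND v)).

v | w | z | Output
------------------
0 | 0 | 0 | 0
0 | 0 | 1 | 0
0 | 1 | 0 | 1
0 | 1 | 1 | 1
1 | 0 | 0 | 1
1 | 0 | 1 | 0
1 | 1 | 0 | 0
1 | 1 | 1 | 0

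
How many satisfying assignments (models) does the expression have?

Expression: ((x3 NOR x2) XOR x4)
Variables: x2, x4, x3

Satisfying assignments: (0,0,0), (0,1,1), (1,1,0), (1,1,1)
Count: 4 out of 8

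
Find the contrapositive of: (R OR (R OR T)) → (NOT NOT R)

Contrapositive: NOT R → NOT (R OR (R OR T))
Note: A statement and its contrapositive are logically equivalent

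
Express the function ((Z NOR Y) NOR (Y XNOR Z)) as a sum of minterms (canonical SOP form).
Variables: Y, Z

Σm(1, 2) = (NOT Y AND Z) OR (Y AND NOT Z)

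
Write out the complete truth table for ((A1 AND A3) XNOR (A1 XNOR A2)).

A1 | A3 | A2 | Output
---------------------
0 | 0 | 0 | 0
0 | 0 | 1 | 1
0 | 1 | 0 | 0
0 | 1 | 1 | 1
1 | 0 | 0 | 1
1 | 0 | 1 | 0
1 | 1 | 0 | 0
1 | 1 | 1 | 1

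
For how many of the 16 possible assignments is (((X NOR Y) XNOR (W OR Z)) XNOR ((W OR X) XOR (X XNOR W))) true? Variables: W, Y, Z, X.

Satisfying assignments: (0,0,0,1), (0,0,1,0), (0,1,0,0), (0,1,0,1), (1,0,0,0), (1,0,0,1), (1,0,1,0), (1,0,1,1), (1,1,0,1), (1,1,1,1)
Count: 10 out of 16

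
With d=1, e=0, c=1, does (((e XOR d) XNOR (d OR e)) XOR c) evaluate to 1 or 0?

Substituting: (((0 XOR 1) XNOR (1 OR 0)) XOR 1)
= 0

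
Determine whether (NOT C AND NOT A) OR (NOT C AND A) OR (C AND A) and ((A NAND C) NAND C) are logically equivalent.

Yes, they are equivalent — the two output columns agree on all 4 assignments:
C | A | Expression 1 | Expression 2
-----------------------------------
0 | 0 | 1 | 1
0 | 1 | 1 | 1
1 | 0 | 0 | 0
1 | 1 | 1 | 1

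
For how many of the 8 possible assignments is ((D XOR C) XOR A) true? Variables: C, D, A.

Satisfying assignments: (0,0,1), (0,1,0), (1,0,0), (1,1,1)
Count: 4 out of 8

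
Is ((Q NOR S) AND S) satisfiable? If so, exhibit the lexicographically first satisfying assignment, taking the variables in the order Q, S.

UNSATISFIABLE - no assignment makes this expression true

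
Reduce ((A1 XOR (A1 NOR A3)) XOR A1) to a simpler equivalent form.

By XOR self-cancellation ((E XOR v) XOR v = E):
= (A1 NOR A3)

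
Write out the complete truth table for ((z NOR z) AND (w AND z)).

w | z | Output
--------------
0 | 0 | 0
0 | 1 | 0
1 | 0 | 0
1 | 1 | 0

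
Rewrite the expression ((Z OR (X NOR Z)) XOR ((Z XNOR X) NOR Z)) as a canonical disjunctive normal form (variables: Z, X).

(NOT Z AND NOT X) OR (NOT Z AND X) OR (Z AND NOT X) OR (Z AND X)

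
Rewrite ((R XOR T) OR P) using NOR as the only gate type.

((((((R NOR T) NOR (R NOR T)) NOR ((R NOR T) NOR (R NOR T))) NOR ((((R NOR R) NOR (T NOR T)) NOR ((R NOR R) NOR (T NOR T))) NOR (((R NOR R) NOR (T NOR T)) NOR ((R NOR R) NOR (T NOR T))))) NOR P) NOR (((((R NOR T) NOR (R NOR T)) NOR ((R NOR T) NOR (R NOR T))) NOR ((((R NOR R) NOR (T NOR T)) NOR ((R NOR R) NOR (T NOR T))) NOR (((R NOR R) NOR (T NOR T)) NOR ((R NOR R) NOR (T NOR T))))) NOR P))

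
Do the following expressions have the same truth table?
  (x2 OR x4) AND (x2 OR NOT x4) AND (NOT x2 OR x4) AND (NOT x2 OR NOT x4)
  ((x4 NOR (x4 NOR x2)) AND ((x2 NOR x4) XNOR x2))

Yes, they are equivalent — the two output columns agree on all 4 assignments:
x2 | x4 | Expression 1 | Expression 2
-------------------------------------
0 | 0 | 0 | 0
0 | 1 | 0 | 0
1 | 0 | 0 | 0
1 | 1 | 0 | 0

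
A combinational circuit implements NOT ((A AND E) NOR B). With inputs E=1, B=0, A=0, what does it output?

Substituting: NOT ((0 AND 1) NOR 0)
= 0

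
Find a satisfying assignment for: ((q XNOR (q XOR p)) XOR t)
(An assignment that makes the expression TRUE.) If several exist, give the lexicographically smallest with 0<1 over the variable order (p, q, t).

p=0, q=0, t=0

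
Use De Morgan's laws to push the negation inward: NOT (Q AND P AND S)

NOT Q OR NOT P OR NOT S
De Morgan's: NOT(AND of terms) = OR of negations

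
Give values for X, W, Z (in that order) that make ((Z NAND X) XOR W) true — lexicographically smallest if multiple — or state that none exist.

X=0, W=0, Z=0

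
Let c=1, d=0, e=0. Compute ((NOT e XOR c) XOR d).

Substituting: ((NOT 0 XOR 1) XOR 0)
= 0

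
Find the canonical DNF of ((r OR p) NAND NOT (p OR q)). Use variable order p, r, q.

(NOT p AND NOT r AND NOT q) OR (NOT p AND NOT r AND q) OR (NOT p AND r AND q) OR (p AND NOT r AND NOT q) OR (p AND NOT r AND q) OR (p AND r AND NOT q) OR (p AND r AND q)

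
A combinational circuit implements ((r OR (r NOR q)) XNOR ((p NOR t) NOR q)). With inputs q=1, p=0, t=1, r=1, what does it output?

Substituting: ((1 OR (1 NOR 1)) XNOR ((0 NOR 1) NOR 1))
= 0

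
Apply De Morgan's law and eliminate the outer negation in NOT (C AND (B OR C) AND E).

NOT C OR NOT (B OR C) OR NOT E
De Morgan's: NOT(AND of terms) = OR of negations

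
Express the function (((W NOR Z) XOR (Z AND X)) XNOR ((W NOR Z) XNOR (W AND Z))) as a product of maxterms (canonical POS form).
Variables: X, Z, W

ΠM(0, 1, 2, 4, 5, 7) = (X OR Z OR W) AND (X OR Z OR NOT W) AND (X OR NOT Z OR W) AND (NOT X OR Z OR W) AND (NOT X OR Z OR NOT W) AND (NOT X OR NOT Z OR NOT W)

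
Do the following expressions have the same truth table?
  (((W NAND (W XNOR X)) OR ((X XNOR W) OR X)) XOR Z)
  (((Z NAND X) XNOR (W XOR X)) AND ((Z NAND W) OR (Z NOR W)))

No. Counterexample: with W=0, X=0, Z=0, Expression 1 = 1 but Expression 2 = 0.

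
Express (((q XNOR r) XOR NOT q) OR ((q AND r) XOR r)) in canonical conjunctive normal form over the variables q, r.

(q OR r) AND (NOT q OR r)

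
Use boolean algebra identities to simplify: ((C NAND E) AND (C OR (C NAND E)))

By absorption (E AND (E OR v) = E):
= (C NAND E)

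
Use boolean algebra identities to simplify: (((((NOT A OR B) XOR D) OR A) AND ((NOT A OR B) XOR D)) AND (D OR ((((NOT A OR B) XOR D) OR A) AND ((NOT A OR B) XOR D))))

By absorption (E AND (E OR v) = E) then absorption (E AND (E OR v) = E):
= ((NOT A OR B) XOR D)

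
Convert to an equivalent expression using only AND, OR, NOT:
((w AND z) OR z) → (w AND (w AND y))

NOT ((w AND z) OR z) OR (w AND (w AND y))
(Implication elimination: A → B = NOT A OR B)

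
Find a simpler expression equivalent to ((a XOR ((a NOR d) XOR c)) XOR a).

By XOR self-cancellation ((E XOR v) XOR v = E):
= ((a NOR d) XOR c)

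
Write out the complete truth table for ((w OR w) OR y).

y | w | Output
--------------
0 | 0 | 0
0 | 1 | 1
1 | 0 | 1
1 | 1 | 1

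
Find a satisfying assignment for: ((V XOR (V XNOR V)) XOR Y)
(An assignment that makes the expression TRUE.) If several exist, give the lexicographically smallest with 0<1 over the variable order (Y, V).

Y=0, V=0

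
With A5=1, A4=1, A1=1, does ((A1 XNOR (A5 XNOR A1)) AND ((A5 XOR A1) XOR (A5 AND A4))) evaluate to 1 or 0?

Substituting: ((1 XNOR (1 XNOR 1)) AND ((1 XOR 1) XOR (1 AND 1)))
= 1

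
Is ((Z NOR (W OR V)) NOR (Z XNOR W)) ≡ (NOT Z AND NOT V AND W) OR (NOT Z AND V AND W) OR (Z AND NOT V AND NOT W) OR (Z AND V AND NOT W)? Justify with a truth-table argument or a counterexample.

Yes, they are equivalent — the two output columns agree on all 8 assignments:
Z | V | W | Expression 1 | Expression 2
---------------------------------------
0 | 0 | 0 | 0 | 0
0 | 0 | 1 | 1 | 1
0 | 1 | 0 | 0 | 0
0 | 1 | 1 | 1 | 1
1 | 0 | 0 | 1 | 1
1 | 0 | 1 | 0 | 0
1 | 1 | 0 | 1 | 1
1 | 1 | 1 | 0 | 0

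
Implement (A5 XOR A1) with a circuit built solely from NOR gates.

((((A5 NOR A1) NOR (A5 NOR A1)) NOR ((A5 NOR A1) NOR (A5 NOR A1))) NOR ((((A5 NOR A5) NOR (A1 NOR A1)) NOR ((A5 NOR A5) NOR (A1 NOR A1))) NOR (((A5 NOR A5) NOR (A1 NOR A1)) NOR ((A5 NOR A5) NOR (A1 NOR A1)))))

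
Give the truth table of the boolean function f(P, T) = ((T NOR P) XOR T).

P | T | Output
--------------
0 | 0 | 1
0 | 1 | 1
1 | 0 | 0
1 | 1 | 1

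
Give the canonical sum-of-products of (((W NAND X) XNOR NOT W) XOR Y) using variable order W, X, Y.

Σm(0, 2, 5, 6) = (NOT W AND NOT X AND NOT Y) OR (NOT W AND X AND NOT Y) OR (W AND NOT X AND Y) OR (W AND X AND NOT Y)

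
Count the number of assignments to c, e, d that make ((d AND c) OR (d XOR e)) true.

Satisfying assignments: (0,0,1), (0,1,0), (1,0,1), (1,1,0), (1,1,1)
Count: 5 out of 8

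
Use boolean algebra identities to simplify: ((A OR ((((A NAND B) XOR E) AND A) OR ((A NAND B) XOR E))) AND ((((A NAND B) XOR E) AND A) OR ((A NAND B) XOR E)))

By absorption (E AND (E OR v) = E) then absorption (E OR (E AND v) = E):
= ((A NAND B) XOR E)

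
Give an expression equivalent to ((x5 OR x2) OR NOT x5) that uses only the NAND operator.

((((x5 NAND x5) NAND (x2 NAND x2)) NAND ((x5 NAND x5) NAND (x2 NAND x2))) NAND ((x5 NAND x5) NAND (x5 NAND x5)))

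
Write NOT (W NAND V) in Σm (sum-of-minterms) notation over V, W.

Σm(3) = (V AND W)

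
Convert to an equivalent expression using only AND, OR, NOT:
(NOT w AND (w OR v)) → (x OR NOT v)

NOT (NOT w AND (w OR v)) OR (x OR NOT v)
(Implication elimination: A → B = NOT A OR B)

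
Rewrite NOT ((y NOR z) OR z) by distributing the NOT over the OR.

NOT (y NOR z) AND NOT z
De Morgan's: NOT(OR of terms) = AND of negations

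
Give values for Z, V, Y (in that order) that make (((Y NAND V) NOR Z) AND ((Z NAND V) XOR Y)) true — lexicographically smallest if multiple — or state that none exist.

UNSATISFIABLE - no assignment makes this expression true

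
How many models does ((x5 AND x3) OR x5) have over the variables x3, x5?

Satisfying assignments: (0,1), (1,1)
Count: 2 out of 4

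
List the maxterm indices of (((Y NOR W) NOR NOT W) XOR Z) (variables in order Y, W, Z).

ΠM(0, 3, 4, 7) = (Y OR W OR Z) AND (Y OR NOT W OR NOT Z) AND (NOT Y OR W OR Z) AND (NOT Y OR NOT W OR NOT Z)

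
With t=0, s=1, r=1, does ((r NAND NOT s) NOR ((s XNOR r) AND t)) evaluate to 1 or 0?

Substituting: ((1 NAND NOT 1) NOR ((1 XNOR 1) AND 0))
= 0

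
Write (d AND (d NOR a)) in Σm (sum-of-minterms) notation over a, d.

Σm() = FALSE (no minterms)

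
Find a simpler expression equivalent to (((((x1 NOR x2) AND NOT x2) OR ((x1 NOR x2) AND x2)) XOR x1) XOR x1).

By XOR self-cancellation ((E XOR v) XOR v = E) then distribution ((E AND v) OR (E AND NOT v) = E):
= (x1 NOR x2)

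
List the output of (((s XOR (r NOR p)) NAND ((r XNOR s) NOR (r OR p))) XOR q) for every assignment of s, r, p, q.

s | r | p | q | Output
----------------------
0 | 0 | 0 | 0 | 1
0 | 0 | 0 | 1 | 0
0 | 0 | 1 | 0 | 1
0 | 0 | 1 | 1 | 0
0 | 1 | 0 | 0 | 1
0 | 1 | 0 | 1 | 0
0 | 1 | 1 | 0 | 1
0 | 1 | 1 | 1 | 0
1 | 0 | 0 | 0 | 1
1 | 0 | 0 | 1 | 0
1 | 0 | 1 | 0 | 1
1 | 0 | 1 | 1 | 0
1 | 1 | 0 | 0 | 1
1 | 1 | 0 | 1 | 0
1 | 1 | 1 | 0 | 1
1 | 1 | 1 | 1 | 0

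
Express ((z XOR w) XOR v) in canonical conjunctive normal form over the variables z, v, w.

(z OR v OR w) AND (z OR NOT v OR NOT w) AND (NOT z OR v OR NOT w) AND (NOT z OR NOT v OR w)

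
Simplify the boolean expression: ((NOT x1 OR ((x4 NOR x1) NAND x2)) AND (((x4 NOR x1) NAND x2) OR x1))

By distribution ((E OR v) AND (E OR NOT v) = E):
= ((x4 NOR x1) NAND x2)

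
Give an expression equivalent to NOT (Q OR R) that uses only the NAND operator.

(((Q NAND Q) NAND (R NAND R)) NAND ((Q NAND Q) NAND (R NAND R)))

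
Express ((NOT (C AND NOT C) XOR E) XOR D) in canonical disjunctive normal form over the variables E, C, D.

(NOT E AND NOT C AND NOT D) OR (NOT E AND C AND NOT D) OR (E AND NOT C AND D) OR (E AND C AND D)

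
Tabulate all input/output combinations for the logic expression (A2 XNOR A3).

A2 | A3 | Output
----------------
0 | 0 | 1
0 | 1 | 0
1 | 0 | 0
1 | 1 | 1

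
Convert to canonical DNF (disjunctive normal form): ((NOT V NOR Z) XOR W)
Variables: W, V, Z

(NOT W AND V AND NOT Z) OR (W AND NOT V AND NOT Z) OR (W AND NOT V AND Z) OR (W AND V AND Z)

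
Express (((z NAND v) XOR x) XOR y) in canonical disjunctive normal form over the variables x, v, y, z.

(NOT x AND NOT v AND NOT y AND NOT z) OR (NOT x AND NOT v AND NOT y AND z) OR (NOT x AND v AND NOT y AND NOT z) OR (NOT x AND v AND y AND z) OR (x AND NOT v AND y AND NOT z) OR (x AND NOT v AND y AND z) OR (x AND v AND NOT y AND z) OR (x AND v AND y AND NOT z)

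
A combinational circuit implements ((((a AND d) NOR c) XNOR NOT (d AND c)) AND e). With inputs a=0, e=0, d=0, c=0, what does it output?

Substituting: ((((0 AND 0) NOR 0) XNOR NOT (0 AND 0)) AND 0)
= 0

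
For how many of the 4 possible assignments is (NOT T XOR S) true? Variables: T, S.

Satisfying assignments: (0,0), (1,1)
Count: 2 out of 4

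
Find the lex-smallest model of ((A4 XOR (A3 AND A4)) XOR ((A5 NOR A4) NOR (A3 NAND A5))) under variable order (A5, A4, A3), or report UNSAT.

A5=0, A4=1, A3=0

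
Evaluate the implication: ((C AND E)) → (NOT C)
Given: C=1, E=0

Antecedent ((C AND E)) = 0; consequent (NOT C) = 0.
0 → 0 = 1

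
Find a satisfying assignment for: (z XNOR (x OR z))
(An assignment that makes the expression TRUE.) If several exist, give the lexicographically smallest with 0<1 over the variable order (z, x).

z=0, x=0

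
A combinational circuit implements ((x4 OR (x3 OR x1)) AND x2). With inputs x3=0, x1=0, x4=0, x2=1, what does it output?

Substituting: ((0 OR (0 OR 0)) AND 1)
= 0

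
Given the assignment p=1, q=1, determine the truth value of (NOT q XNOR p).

Substituting: (NOT 1 XNOR 1)
= 0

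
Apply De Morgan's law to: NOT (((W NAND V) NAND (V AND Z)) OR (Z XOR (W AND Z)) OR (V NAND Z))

NOT ((W NAND V) NAND (V AND Z)) AND NOT (Z XOR (W AND Z)) AND NOT (V NAND Z)
De Morgan's: NOT(OR of terms) = AND of negations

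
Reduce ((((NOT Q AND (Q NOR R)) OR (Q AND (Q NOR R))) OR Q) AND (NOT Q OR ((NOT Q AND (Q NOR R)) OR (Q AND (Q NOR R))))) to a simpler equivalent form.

By distribution ((E OR v) AND (E OR NOT v) = E) then distribution ((E AND v) OR (E AND NOT v) = E):
= (Q NOR R)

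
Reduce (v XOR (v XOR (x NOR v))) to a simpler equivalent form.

By XOR self-cancellation ((E XOR v) XOR v = E):
= (x NOR v)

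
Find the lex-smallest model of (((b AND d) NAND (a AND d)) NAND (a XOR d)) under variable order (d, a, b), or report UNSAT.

d=0, a=0, b=0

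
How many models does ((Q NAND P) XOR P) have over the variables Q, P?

Satisfying assignments: (0,0), (1,0), (1,1)
Count: 3 out of 4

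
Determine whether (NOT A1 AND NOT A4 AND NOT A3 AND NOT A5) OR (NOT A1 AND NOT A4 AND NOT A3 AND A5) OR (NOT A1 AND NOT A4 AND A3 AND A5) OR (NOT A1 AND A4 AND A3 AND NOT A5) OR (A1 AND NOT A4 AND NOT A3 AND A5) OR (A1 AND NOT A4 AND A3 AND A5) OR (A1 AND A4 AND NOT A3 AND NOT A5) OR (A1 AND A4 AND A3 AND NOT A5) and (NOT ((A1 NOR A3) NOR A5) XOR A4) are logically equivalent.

Yes, they are equivalent — the two output columns agree on all 16 assignments:
A1 | A4 | A3 | A5 | Expression 1 | Expression 2
-----------------------------------------------
0 | 0 | 0 | 0 | 1 | 1
0 | 0 | 0 | 1 | 1 | 1
0 | 0 | 1 | 0 | 0 | 0
0 | 0 | 1 | 1 | 1 | 1
0 | 1 | 0 | 0 | 0 | 0
0 | 1 | 0 | 1 | 0 | 0
0 | 1 | 1 | 0 | 1 | 1
0 | 1 | 1 | 1 | 0 | 0
1 | 0 | 0 | 0 | 0 | 0
1 | 0 | 0 | 1 | 1 | 1
1 | 0 | 1 | 0 | 0 | 0
1 | 0 | 1 | 1 | 1 | 1
1 | 1 | 0 | 0 | 1 | 1
1 | 1 | 0 | 1 | 0 | 0
1 | 1 | 1 | 0 | 1 | 1
1 | 1 | 1 | 1 | 0 | 0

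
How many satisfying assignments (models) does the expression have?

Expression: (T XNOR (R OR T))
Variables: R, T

Satisfying assignments: (0,0), (0,1), (1,1)
Count: 3 out of 4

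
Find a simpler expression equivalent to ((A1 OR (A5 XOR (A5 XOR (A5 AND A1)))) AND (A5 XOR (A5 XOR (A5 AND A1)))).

By absorption (E AND (E OR v) = E) then XOR self-cancellation ((E XOR v) XOR v = E):
= (A5 AND A1)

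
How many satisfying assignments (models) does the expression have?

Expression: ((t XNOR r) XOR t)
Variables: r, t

Satisfying assignments: (0,0), (0,1)
Count: 2 out of 4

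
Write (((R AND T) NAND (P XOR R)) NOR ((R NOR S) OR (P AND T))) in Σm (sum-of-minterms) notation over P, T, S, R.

Σm(5, 7) = (NOT P AND T AND NOT S AND R) OR (NOT P AND T AND S AND R)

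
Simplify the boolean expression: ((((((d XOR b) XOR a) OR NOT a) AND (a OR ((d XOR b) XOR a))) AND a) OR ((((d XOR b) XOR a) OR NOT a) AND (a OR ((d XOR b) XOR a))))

By absorption (E OR (E AND v) = E) then distribution ((E OR v) AND (E OR NOT v) = E):
= ((d XOR b) XOR a)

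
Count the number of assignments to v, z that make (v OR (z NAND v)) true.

Satisfying assignments: (0,0), (0,1), (1,0), (1,1)
Count: 4 out of 4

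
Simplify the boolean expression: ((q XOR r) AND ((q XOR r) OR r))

By absorption (E AND (E OR v) = E):
= (q XOR r)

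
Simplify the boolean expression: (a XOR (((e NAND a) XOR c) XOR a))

By XOR self-cancellation ((E XOR v) XOR v = E):
= ((e NAND a) XOR c)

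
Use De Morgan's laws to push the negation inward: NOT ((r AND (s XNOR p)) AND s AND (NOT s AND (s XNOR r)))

NOT (r AND (s XNOR p)) OR NOT s OR NOT (NOT s AND (s XNOR r))
De Morgan's: NOT(AND of terms) = OR of negations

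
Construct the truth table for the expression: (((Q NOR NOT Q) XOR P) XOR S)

Q | P | S | Output
------------------
0 | 0 | 0 | 0
0 | 0 | 1 | 1
0 | 1 | 0 | 1
0 | 1 | 1 | 0
1 | 0 | 0 | 0
1 | 0 | 1 | 1
1 | 1 | 0 | 1
1 | 1 | 1 | 0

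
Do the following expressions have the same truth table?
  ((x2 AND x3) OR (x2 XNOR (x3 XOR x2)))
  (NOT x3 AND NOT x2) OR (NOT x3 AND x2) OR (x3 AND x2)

Yes, they are equivalent — the two output columns agree on all 4 assignments:
x3 | x2 | Expression 1 | Expression 2
-------------------------------------
0 | 0 | 1 | 1
0 | 1 | 1 | 1
1 | 0 | 0 | 0
1 | 1 | 1 | 1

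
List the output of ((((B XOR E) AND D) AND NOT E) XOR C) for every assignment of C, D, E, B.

C | D | E | B | Output
----------------------
0 | 0 | 0 | 0 | 0
0 | 0 | 0 | 1 | 0
0 | 0 | 1 | 0 | 0
0 | 0 | 1 | 1 | 0
0 | 1 | 0 | 0 | 0
0 | 1 | 0 | 1 | 1
0 | 1 | 1 | 0 | 0
0 | 1 | 1 | 1 | 0
1 | 0 | 0 | 0 | 1
1 | 0 | 0 | 1 | 1
1 | 0 | 1 | 0 | 1
1 | 0 | 1 | 1 | 1
1 | 1 | 0 | 0 | 1
1 | 1 | 0 | 1 | 0
1 | 1 | 1 | 0 | 1
1 | 1 | 1 | 1 | 1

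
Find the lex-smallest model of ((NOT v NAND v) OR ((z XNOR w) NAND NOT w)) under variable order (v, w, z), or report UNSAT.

v=0, w=0, z=0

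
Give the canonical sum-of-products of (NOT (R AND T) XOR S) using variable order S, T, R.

Σm(0, 1, 2, 7) = (NOT S AND NOT T AND NOT R) OR (NOT S AND NOT T AND R) OR (NOT S AND T AND NOT R) OR (S AND T AND R)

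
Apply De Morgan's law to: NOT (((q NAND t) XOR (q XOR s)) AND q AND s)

NOT ((q NAND t) XOR (q XOR s)) OR NOT q OR NOT s
De Morgan's: NOT(AND of terms) = OR of negations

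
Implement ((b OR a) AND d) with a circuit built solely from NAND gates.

((((b NAND b) NAND (a NAND a)) NAND d) NAND (((b NAND b) NAND (a NAND a)) NAND d))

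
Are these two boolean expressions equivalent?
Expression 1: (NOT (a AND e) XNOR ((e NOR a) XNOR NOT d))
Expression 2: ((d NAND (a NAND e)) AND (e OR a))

No. Counterexample: with a=0, d=0, e=0, Expression 1 = 1 but Expression 2 = 0.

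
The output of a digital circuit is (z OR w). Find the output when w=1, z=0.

Substituting: (0 OR 1)
= 1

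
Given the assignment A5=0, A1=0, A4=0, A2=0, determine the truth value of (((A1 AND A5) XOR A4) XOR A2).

Substituting: (((0 AND 0) XOR 0) XOR 0)
= 0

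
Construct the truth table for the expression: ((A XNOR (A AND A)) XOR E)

E | A | Output
--------------
0 | 0 | 1
0 | 1 | 1
1 | 0 | 0
1 | 1 | 0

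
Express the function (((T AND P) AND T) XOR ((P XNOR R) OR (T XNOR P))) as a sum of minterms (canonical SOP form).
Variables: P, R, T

Σm(0, 1, 2, 6) = (NOT P AND NOT R AND NOT T) OR (NOT P AND NOT R AND T) OR (NOT P AND R AND NOT T) OR (P AND R AND NOT T)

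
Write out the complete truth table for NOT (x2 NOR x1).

x2 | x1 | Output
----------------
0 | 0 | 0
0 | 1 | 1
1 | 0 | 1
1 | 1 | 1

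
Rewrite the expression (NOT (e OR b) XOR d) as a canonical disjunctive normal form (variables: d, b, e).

(NOT d AND NOT b AND NOT e) OR (d AND NOT b AND e) OR (d AND b AND NOT e) OR (d AND b AND e)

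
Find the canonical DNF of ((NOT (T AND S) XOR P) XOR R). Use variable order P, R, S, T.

(NOT P AND NOT R AND NOT S AND NOT T) OR (NOT P AND NOT R AND NOT S AND T) OR (NOT P AND NOT R AND S AND NOT T) OR (NOT P AND R AND S AND T) OR (P AND NOT R AND S AND T) OR (P AND R AND NOT S AND NOT T) OR (P AND R AND NOT S AND T) OR (P AND R AND S AND NOT T)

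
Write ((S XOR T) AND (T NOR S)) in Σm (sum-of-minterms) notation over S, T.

Σm() = FALSE (no minterms)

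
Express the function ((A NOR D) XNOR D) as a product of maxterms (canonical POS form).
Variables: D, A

ΠM(0, 2, 3) = (D OR A) AND (NOT D OR A) AND (NOT D OR NOT A)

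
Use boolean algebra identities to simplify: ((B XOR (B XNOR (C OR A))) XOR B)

By XOR self-cancellation ((E XOR v) XOR v = E):
= (B XNOR (C OR A))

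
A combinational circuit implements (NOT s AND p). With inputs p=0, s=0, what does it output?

Substituting: (NOT 0 AND 0)
= 0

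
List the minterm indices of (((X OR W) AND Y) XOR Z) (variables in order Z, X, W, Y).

Σm(3, 5, 7, 8, 9, 10, 12, 14) = (NOT Z AND NOT X AND W AND Y) OR (NOT Z AND X AND NOT W AND Y) OR (NOT Z AND X AND W AND Y) OR (Z AND NOT X AND NOT W AND NOT Y) OR (Z AND NOT X AND NOT W AND Y) OR (Z AND NOT X AND W AND NOT Y) OR (Z AND X AND NOT W AND NOT Y) OR (Z AND X AND W AND NOT Y)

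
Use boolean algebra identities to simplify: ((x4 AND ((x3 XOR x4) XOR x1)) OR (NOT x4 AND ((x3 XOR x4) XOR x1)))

By distribution ((E AND v) OR (E AND NOT v) = E):
= ((x3 XOR x4) XOR x1)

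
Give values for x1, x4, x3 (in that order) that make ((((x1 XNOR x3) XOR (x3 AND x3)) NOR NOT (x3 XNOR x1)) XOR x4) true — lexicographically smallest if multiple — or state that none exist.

x1=0, x4=1, x3=0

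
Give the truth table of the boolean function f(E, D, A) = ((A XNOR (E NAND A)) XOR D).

E | D | A | Output
------------------
0 | 0 | 0 | 0
0 | 0 | 1 | 1
0 | 1 | 0 | 1
0 | 1 | 1 | 0
1 | 0 | 0 | 0
1 | 0 | 1 | 0
1 | 1 | 0 | 1
1 | 1 | 1 | 1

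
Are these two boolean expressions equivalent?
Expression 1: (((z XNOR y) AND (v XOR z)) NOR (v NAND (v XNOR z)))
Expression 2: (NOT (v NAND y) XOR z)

No. Counterexample: with y=0, v=0, z=1, Expression 1 = 0 but Expression 2 = 1.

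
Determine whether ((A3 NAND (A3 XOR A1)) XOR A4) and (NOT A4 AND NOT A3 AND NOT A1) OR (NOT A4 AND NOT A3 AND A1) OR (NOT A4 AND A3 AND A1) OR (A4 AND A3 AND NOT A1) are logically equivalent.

Yes, they are equivalent — the two output columns agree on all 8 assignments:
A4 | A3 | A1 | Expression 1 | Expression 2
------------------------------------------
0 | 0 | 0 | 1 | 1
0 | 0 | 1 | 1 | 1
0 | 1 | 0 | 0 | 0
0 | 1 | 1 | 1 | 1
1 | 0 | 0 | 0 | 0
1 | 0 | 1 | 0 | 0
1 | 1 | 0 | 1 | 1
1 | 1 | 1 | 0 | 0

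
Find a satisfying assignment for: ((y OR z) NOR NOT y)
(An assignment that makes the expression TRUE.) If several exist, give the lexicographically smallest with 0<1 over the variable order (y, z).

UNSATISFIABLE - no assignment makes this expression true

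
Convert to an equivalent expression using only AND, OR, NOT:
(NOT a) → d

a OR d
(Implication elimination: A → B = NOT A OR B)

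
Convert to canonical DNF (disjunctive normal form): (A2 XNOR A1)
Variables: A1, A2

(NOT A1 AND NOT A2) OR (A1 AND A2)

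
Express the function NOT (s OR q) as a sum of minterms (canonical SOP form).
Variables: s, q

Σm(0) = (NOT s AND NOT q)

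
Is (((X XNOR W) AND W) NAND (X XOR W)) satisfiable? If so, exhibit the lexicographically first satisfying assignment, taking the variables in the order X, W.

X=0, W=0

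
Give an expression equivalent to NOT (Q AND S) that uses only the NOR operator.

(((Q NOR Q) NOR (S NOR S)) NOR ((Q NOR Q) NOR (S NOR S)))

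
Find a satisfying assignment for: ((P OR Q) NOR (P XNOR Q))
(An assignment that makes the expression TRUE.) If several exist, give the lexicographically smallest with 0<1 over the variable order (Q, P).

UNSATISFIABLE - no assignment makes this expression true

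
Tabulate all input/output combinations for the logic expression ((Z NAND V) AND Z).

Z | V | Output
--------------
0 | 0 | 0
0 | 1 | 0
1 | 0 | 1
1 | 1 | 0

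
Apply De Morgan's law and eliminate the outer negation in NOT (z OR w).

NOT z AND NOT w
De Morgan's: NOT(OR of terms) = AND of negations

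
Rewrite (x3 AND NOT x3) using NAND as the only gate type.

((x3 NAND (x3 NAND x3)) NAND (x3 NAND (x3 NAND x3)))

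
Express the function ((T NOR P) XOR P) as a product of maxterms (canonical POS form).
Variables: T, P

ΠM(2) = (NOT T OR P)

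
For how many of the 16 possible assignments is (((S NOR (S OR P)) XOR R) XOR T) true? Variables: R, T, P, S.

Satisfying assignments: (0,0,0,0), (0,1,0,1), (0,1,1,0), (0,1,1,1), (1,0,0,1), (1,0,1,0), (1,0,1,1), (1,1,0,0)
Count: 8 out of 16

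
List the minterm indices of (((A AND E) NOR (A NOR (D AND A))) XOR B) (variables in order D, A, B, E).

Σm(2, 3, 4, 7, 10, 11, 12, 15) = (NOT D AND NOT A AND B AND NOT E) OR (NOT D AND NOT A AND B AND E) OR (NOT D AND A AND NOT B AND NOT E) OR (NOT D AND A AND B AND E) OR (D AND NOT A AND B AND NOT E) OR (D AND NOT A AND B AND E) OR (D AND A AND NOT B AND NOT E) OR (D AND A AND B AND E)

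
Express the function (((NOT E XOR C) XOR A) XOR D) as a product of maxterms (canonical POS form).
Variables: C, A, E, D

ΠM(1, 2, 4, 7, 8, 11, 13, 14) = (C OR A OR E OR NOT D) AND (C OR A OR NOT E OR D) AND (C OR NOT A OR E OR D) AND (C OR NOT A OR NOT E OR NOT D) AND (NOT C OR A OR E OR D) AND (NOT C OR A OR NOT E OR NOT D) AND (NOT C OR NOT A OR E OR NOT D) AND (NOT C OR NOT A OR NOT E OR D)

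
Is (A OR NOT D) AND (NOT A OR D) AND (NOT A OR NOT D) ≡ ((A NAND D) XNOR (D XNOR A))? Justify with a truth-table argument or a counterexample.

Yes, they are equivalent — the two output columns agree on all 4 assignments:
A | D | Expression 1 | Expression 2
-----------------------------------
0 | 0 | 1 | 1
0 | 1 | 0 | 0
1 | 0 | 0 | 0
1 | 1 | 0 | 0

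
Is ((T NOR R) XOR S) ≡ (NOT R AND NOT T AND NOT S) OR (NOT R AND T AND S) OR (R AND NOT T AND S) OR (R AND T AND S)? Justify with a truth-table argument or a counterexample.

Yes, they are equivalent — the two output columns agree on all 8 assignments:
R | T | S | Expression 1 | Expression 2
---------------------------------------
0 | 0 | 0 | 1 | 1
0 | 0 | 1 | 0 | 0
0 | 1 | 0 | 0 | 0
0 | 1 | 1 | 1 | 1
1 | 0 | 0 | 0 | 0
1 | 0 | 1 | 1 | 1
1 | 1 | 0 | 0 | 0
1 | 1 | 1 | 1 | 1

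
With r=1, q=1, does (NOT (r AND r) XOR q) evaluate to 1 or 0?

Substituting: (NOT (1 AND 1) XOR 1)
= 1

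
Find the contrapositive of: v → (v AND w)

Contrapositive: NOT (v AND w) → NOT v
Note: A statement and its contrapositive are logically equivalent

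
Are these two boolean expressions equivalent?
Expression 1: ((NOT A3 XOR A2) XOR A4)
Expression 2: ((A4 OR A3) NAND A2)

No. Counterexample: with A2=0, A4=0, A3=1, Expression 1 = 0 but Expression 2 = 1.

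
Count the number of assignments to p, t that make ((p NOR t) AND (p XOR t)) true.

No assignment satisfies the expression.
Count: 0 out of 4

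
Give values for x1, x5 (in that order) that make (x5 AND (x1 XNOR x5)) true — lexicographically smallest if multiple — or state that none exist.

x1=1, x5=1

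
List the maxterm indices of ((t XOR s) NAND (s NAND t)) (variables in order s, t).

ΠM(1, 2) = (s OR NOT t) AND (NOT s OR t)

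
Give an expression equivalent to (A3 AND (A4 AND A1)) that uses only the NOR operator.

((A3 NOR A3) NOR (((A4 NOR A4) NOR (A1 NOR A1)) NOR ((A4 NOR A4) NOR (A1 NOR A1))))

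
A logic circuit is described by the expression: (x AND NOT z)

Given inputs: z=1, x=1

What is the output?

Substituting: (1 AND NOT 1)
= 0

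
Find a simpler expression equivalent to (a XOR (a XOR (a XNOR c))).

By XOR self-cancellation ((E XOR v) XOR v = E):
= (a XNOR c)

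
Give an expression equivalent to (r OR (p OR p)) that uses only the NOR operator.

((r NOR ((p NOR p) NOR (p NOR p))) NOR (r NOR ((p NOR p) NOR (p NOR p))))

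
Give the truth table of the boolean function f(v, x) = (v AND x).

v | x | Output
--------------
0 | 0 | 0
0 | 1 | 0
1 | 0 | 0
1 | 1 | 1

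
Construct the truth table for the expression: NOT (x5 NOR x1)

x5 | x1 | Output
----------------
0 | 0 | 0
0 | 1 | 1
1 | 0 | 1
1 | 1 | 1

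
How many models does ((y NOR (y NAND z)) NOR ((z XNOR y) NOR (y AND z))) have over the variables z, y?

Satisfying assignments: (0,0), (1,1)
Count: 2 out of 4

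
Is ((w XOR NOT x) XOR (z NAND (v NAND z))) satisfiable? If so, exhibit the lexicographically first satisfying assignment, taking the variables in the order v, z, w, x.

v=0, z=0, w=0, x=1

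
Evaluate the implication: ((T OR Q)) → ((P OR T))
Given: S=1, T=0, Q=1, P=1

Antecedent ((T OR Q)) = 1; consequent ((P OR T)) = 1.
1 → 1 = 1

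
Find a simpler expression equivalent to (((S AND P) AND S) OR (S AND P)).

By absorption (E OR (E AND v) = E):
= (S AND P)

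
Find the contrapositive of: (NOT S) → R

Contrapositive: NOT R → S
Note: A statement and its contrapositive are logically equivalent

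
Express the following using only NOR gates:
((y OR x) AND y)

((((y NOR x) NOR (y NOR x)) NOR ((y NOR x) NOR (y NOR x))) NOR (y NOR y))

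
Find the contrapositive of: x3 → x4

Contrapositive: NOT x4 → NOT x3
Note: A statement and its contrapositive are logically equivalent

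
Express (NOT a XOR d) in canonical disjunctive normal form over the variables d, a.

(NOT d AND NOT a) OR (d AND a)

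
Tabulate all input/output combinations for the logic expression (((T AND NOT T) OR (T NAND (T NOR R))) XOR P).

R | T | P | Output
------------------
0 | 0 | 0 | 1
0 | 0 | 1 | 0
0 | 1 | 0 | 1
0 | 1 | 1 | 0
1 | 0 | 0 | 1
1 | 0 | 1 | 0
1 | 1 | 0 | 1
1 | 1 | 1 | 0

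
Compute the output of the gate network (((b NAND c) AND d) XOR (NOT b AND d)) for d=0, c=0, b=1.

Substituting: (((1 NAND 0) AND 0) XOR (NOT 1 AND 0))
= 0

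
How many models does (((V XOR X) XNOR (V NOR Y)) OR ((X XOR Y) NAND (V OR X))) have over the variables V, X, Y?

Satisfying assignments: (0,0,0), (0,0,1), (0,1,0), (0,1,1), (1,0,0), (1,1,0), (1,1,1)
Count: 7 out of 8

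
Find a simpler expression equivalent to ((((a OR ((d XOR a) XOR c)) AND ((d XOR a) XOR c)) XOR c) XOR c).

By XOR self-cancellation ((E XOR v) XOR v = E) then absorption (E AND (E OR v) = E):
= ((d XOR a) XOR c)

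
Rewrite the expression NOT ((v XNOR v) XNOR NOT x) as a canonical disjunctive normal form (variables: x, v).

(x AND NOT v) OR (x AND v)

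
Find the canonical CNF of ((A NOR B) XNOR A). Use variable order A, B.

(A OR B) AND (NOT A OR B) AND (NOT A OR NOT B)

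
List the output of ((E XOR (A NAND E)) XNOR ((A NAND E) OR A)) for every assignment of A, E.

A | E | Output
--------------
0 | 0 | 1
0 | 1 | 0
1 | 0 | 1
1 | 1 | 1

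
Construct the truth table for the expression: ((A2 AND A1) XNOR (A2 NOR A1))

A1 | A2 | Output
----------------
0 | 0 | 0
0 | 1 | 1
1 | 0 | 1
1 | 1 | 0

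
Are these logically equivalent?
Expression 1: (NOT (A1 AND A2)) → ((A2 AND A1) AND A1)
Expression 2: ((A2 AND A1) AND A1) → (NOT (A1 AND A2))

No, Converse is not equivalent to original (counterexample: A2=0, A5=0, A1=0)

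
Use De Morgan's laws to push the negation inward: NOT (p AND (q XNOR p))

NOT p OR NOT (q XNOR p)
De Morgan's: NOT(AND of terms) = OR of negations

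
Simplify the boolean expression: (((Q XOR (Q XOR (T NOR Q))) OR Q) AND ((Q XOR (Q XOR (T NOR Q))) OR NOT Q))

By distribution ((E OR v) AND (E OR NOT v) = E) then XOR self-cancellation ((E XOR v) XOR v = E):
= (T NOR Q)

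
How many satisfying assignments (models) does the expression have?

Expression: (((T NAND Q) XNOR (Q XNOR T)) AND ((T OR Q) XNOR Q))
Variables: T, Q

Satisfying assignments: (0,0)
Count: 1 out of 4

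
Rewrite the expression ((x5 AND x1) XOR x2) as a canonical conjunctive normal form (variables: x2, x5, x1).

(x2 OR x5 OR x1) AND (x2 OR x5 OR NOT x1) AND (x2 OR NOT x5 OR x1) AND (NOT x2 OR NOT x5 OR NOT x1)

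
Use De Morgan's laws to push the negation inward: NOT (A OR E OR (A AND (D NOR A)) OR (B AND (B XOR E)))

NOT A AND NOT E AND NOT (A AND (D NOR A)) AND NOT (B AND (B XOR E))
De Morgan's: NOT(OR of terms) = AND of negations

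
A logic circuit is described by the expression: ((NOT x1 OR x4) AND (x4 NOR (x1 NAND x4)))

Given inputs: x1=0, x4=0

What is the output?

Substituting: ((NOT 0 OR 0) AND (0 NOR (0 NAND 0)))
= 0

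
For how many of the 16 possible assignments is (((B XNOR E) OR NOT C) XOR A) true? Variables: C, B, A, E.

Satisfying assignments: (0,0,0,0), (0,0,0,1), (0,1,0,0), (0,1,0,1), (1,0,0,0), (1,0,1,1), (1,1,0,1), (1,1,1,0)
Count: 8 out of 16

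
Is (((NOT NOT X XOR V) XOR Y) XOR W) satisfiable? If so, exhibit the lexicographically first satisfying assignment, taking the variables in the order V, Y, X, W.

V=0, Y=0, X=0, W=1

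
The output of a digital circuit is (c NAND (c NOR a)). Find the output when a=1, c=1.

Substituting: (1 NAND (1 NOR 1))
= 1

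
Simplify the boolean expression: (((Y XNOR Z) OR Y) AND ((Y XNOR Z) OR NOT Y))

By distribution ((E OR v) AND (E OR NOT v) = E):
= (Y XNOR Z)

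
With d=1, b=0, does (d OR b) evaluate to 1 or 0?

Substituting: (1 OR 0)
= 1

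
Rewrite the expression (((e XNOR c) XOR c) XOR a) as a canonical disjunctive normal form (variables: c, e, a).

(NOT c AND NOT e AND NOT a) OR (NOT c AND e AND a) OR (c AND NOT e AND NOT a) OR (c AND e AND a)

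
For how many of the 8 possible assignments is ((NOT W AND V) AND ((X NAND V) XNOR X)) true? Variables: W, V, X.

No assignment satisfies the expression.
Count: 0 out of 8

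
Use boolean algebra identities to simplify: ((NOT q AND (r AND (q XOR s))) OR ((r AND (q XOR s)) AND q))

By distribution ((E AND v) OR (E AND NOT v) = E):
= (r AND (q XOR s))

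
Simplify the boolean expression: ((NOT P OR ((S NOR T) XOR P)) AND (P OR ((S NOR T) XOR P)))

By distribution ((E OR v) AND (E OR NOT v) = E):
= ((S NOR T) XOR P)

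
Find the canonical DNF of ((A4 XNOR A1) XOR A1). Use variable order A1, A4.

(NOT A1 AND NOT A4) OR (A1 AND NOT A4)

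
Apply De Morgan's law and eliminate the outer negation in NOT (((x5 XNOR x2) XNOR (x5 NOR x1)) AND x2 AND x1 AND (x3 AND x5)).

NOT ((x5 XNOR x2) XNOR (x5 NOR x1)) OR NOT x2 OR NOT x1 OR NOT (x3 AND x5)
De Morgan's: NOT(AND of terms) = OR of negations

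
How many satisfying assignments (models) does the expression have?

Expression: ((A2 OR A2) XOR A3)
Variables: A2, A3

Satisfying assignments: (0,1), (1,0)
Count: 2 out of 4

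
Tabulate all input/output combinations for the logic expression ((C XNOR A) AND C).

A | C | Output
--------------
0 | 0 | 0
0 | 1 | 0
1 | 0 | 0
1 | 1 | 1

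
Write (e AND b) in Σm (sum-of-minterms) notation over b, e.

Σm(3) = (b AND e)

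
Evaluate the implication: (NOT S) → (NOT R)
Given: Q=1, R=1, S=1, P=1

Antecedent (NOT S) = 0; consequent (NOT R) = 0.
0 → 0 = 1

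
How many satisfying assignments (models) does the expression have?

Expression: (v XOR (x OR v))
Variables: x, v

Satisfying assignments: (1,0)
Count: 1 out of 4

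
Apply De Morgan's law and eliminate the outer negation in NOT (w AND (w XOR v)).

NOT w OR NOT (w XOR v)
De Morgan's: NOT(AND of terms) = OR of negations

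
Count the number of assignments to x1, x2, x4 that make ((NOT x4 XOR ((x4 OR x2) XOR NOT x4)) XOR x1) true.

Satisfying assignments: (0,0,1), (0,1,0), (0,1,1), (1,0,0)
Count: 4 out of 8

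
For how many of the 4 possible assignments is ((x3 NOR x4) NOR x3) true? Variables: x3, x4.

Satisfying assignments: (0,1)
Count: 1 out of 4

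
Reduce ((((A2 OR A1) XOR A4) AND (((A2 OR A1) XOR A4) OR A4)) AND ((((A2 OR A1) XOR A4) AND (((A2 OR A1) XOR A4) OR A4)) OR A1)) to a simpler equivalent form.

By absorption (E AND (E OR v) = E) then absorption (E AND (E OR v) = E):
= ((A2 OR A1) XOR A4)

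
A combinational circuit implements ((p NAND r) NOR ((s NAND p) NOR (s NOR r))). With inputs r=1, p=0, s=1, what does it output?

Substituting: ((0 NAND 1) NOR ((1 NAND 0) NOR (1 NOR 1)))
= 0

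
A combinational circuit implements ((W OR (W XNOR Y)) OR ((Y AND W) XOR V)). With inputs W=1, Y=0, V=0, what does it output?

Substituting: ((1 OR (1 XNOR 0)) OR ((0 AND 1) XOR 0))
= 1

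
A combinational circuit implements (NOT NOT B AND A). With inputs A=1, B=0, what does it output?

Substituting: (NOT NOT 0 AND 1)
= 0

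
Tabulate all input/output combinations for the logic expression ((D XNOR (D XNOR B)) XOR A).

A | D | B | Output
------------------
0 | 0 | 0 | 0
0 | 0 | 1 | 1
0 | 1 | 0 | 0
0 | 1 | 1 | 1
1 | 0 | 0 | 1
1 | 0 | 1 | 0
1 | 1 | 0 | 1
1 | 1 | 1 | 0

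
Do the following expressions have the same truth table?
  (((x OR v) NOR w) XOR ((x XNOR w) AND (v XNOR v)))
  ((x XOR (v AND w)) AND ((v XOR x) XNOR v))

No. Counterexample: with w=0, x=0, v=1, Expression 1 = 1 but Expression 2 = 0.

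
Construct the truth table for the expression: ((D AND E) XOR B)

B | E | D | Output
------------------
0 | 0 | 0 | 0
0 | 0 | 1 | 0
0 | 1 | 0 | 0
0 | 1 | 1 | 1
1 | 0 | 0 | 1
1 | 0 | 1 | 1
1 | 1 | 0 | 1
1 | 1 | 1 | 0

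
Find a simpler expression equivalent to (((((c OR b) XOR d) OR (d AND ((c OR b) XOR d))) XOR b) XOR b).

By XOR self-cancellation ((E XOR v) XOR v = E) then absorption (E OR (E AND v) = E):
= ((c OR b) XOR d)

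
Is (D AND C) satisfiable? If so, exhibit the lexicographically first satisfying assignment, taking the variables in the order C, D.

C=1, D=1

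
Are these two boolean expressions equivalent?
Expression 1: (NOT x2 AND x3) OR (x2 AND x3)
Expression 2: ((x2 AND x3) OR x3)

Yes, they are equivalent — the two output columns agree on all 4 assignments:
x2 | x3 | Expression 1 | Expression 2
-------------------------------------
0 | 0 | 0 | 0
0 | 1 | 1 | 1
1 | 0 | 0 | 0
1 | 1 | 1 | 1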